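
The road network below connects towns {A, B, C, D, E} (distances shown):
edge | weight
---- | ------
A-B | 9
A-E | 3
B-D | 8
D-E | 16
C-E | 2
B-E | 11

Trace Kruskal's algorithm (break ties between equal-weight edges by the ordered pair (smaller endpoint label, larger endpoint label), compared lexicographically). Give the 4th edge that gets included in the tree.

A-B

Kruskal: consider edges lightest-first.
C-E (2): add. Components now {A} {B} {C,E} {D}
A-E (3): add. Components now {A,C,E} {B} {D}
B-D (8): add. Components now {A,C,E} {B,D}
A-B (9): add. Components now {A,B,C,D,E}
The 4th edge added is A-B.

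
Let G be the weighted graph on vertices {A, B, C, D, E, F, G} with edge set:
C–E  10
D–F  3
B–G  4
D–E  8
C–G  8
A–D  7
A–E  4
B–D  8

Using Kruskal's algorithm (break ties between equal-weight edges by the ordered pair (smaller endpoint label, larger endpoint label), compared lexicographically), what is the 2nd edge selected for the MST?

Kruskal: consider edges lightest-first.
D–F (3): add. Components now {A} {B} {C} {D,F} {E} {G}
A–E (4): add. Components now {A,E} {B} {C} {D,F} {G}
B–G (4): add. Components now {A,E} {B,G} {C} {D,F}
A–D (7): add. Components now {A,D,E,F} {B,G} {C}
B–D (8): add. Components now {A,B,D,E,F,G} {C}
C–G (8): add. Components now {A,B,C,D,E,F,G}
The 2nd edge added is A–E.

A-E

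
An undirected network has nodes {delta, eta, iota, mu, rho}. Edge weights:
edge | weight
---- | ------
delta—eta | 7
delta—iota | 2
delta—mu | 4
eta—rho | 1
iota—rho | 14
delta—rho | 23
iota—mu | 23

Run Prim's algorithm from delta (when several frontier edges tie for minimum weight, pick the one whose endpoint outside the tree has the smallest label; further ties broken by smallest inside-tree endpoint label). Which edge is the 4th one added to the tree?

eta-rho

Grow the tree from delta using Prim:
Step 1: frontier [delta—iota 2, delta—mu 4, delta—eta 7, delta—rho 23] → take delta—iota (2); add iota.
Step 2: frontier [delta—mu 4, delta—eta 7, delta—rho 23, iota—rho 14, iota—mu 23] → take delta—mu (4); add mu.
Step 3: frontier [delta—eta 7, delta—rho 23, iota—rho 14] → take delta—eta (7); add eta.
Step 4: frontier [delta—rho 23, eta—rho 1, iota—rho 14] → take eta—rho (1); add rho.
The 4th edge added is eta—rho.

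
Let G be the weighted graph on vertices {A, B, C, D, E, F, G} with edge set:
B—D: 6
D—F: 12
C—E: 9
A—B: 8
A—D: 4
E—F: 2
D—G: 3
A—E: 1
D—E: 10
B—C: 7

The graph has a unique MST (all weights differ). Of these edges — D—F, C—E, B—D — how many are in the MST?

1

Kruskal's algorithm — process edges by increasing weight (ties by edge label):
A—E (1): add — endpoints in different components.
E—F (2): add — endpoints in different components.
D—G (3): add — endpoints in different components.
A—D (4): add — endpoints in different components.
B—D (6): add — endpoints in different components.
B—C (7): add — endpoints in different components.
MST edge set: {A—E, E—F, D—G, A—D, B—D, B—C}.
Of the listed edges, {B—D} are in the MST → 1.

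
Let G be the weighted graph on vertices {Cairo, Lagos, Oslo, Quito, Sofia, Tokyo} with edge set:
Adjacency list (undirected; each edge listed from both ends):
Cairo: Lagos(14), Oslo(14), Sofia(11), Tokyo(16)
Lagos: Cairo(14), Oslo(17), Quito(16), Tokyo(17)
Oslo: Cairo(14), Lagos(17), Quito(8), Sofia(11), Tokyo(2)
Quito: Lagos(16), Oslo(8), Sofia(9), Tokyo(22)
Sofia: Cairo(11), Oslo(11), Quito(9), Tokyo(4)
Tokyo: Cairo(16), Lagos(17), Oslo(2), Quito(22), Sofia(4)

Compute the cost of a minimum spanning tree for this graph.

39

Prim's algorithm from Oslo:
Step 1: frontier [Oslo—Tokyo 2, Oslo—Quito 8, Oslo—Sofia 11, Cairo—Oslo 14, Lagos—Oslo 17] → take Oslo—Tokyo (2); add Tokyo.
Step 2: frontier [Oslo—Quito 8, Oslo—Sofia 11, Cairo—Oslo 14, Lagos—Oslo 17, Sofia—Tokyo 4, Cairo—Tokyo 16, Lagos—Tokyo 17, Quito—Tokyo 22] → take Sofia—Tokyo (4); add Sofia.
Step 3: frontier [Oslo—Quito 8, Cairo—Oslo 14, Lagos—Oslo 17, Quito—Sofia 9, Cairo—Sofia 11, Cairo—Tokyo 16, Lagos—Tokyo 17, Quito—Tokyo 22] → take Oslo—Quito (8); add Quito.
Step 4: frontier [Cairo—Oslo 14, Lagos—Oslo 17, Lagos—Quito 16, Cairo—Sofia 11, Cairo—Tokyo 16, Lagos—Tokyo 17] → take Cairo—Sofia (11); add Cairo.
Step 5: frontier [Cairo—Lagos 14, Lagos—Oslo 17, Lagos—Quito 16, Lagos—Tokyo 17] → take Cairo—Lagos (14); add Lagos.
MST edges: Oslo—Tokyo, Sofia—Tokyo, Oslo—Quito, Cairo—Sofia, Cairo—Lagos; total weight 2+4+8+11+14 = 39.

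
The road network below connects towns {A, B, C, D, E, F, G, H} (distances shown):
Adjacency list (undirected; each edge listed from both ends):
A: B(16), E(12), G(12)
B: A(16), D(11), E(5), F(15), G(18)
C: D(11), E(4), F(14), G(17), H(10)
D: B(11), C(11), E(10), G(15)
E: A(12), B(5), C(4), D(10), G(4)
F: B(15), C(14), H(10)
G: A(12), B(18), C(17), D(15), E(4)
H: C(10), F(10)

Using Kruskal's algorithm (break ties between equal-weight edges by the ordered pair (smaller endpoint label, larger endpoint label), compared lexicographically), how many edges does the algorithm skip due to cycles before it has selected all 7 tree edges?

Sort edges by weight, then run Kruskal:
C-E (4): add — endpoints in different components.
E-G (4): add — endpoints in different components.
B-E (5): add — endpoints in different components.
C-H (10): add — endpoints in different components.
D-E (10): add — endpoints in different components.
F-H (10): add — endpoints in different components.
B-D (11): skip — B and D already connected.
C-D (11): skip — C and D already connected.
A-E (12): add — endpoints in different components.
Edges rejected before the tree was complete: 2.

2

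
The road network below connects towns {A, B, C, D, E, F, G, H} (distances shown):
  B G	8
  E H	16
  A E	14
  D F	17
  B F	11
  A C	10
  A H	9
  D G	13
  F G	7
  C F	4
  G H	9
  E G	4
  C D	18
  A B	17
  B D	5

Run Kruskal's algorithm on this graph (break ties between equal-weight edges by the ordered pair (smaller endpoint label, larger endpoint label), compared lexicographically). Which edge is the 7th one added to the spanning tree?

G-H

Sort edges by weight, then run Kruskal:
C F (4): add — endpoints in different components.
E G (4): add — endpoints in different components.
B D (5): add — endpoints in different components.
F G (7): add — endpoints in different components.
B G (8): add — endpoints in different components.
A H (9): add — endpoints in different components.
G H (9): add — endpoints in different components.
The 7th edge added is G H.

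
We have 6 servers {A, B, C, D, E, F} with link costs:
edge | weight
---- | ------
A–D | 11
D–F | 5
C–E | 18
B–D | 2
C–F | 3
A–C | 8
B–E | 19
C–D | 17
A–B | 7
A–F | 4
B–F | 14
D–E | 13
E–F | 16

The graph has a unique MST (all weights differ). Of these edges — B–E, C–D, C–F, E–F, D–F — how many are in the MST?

2

Kruskal: consider edges lightest-first.
B–D (2): add — endpoints in different components.
C–F (3): add — endpoints in different components.
A–F (4): add — endpoints in different components.
D–F (5): add — endpoints in different components.
A–B (7): skip — A and B already connected.
A–C (8): skip — A and C already connected.
A–D (11): skip — A and D already connected.
D–E (13): add — endpoints in different components.
MST edge set: {B–D, C–F, A–F, D–F, D–E}.
Of the listed edges, {C–F, D–F} are in the MST → 2.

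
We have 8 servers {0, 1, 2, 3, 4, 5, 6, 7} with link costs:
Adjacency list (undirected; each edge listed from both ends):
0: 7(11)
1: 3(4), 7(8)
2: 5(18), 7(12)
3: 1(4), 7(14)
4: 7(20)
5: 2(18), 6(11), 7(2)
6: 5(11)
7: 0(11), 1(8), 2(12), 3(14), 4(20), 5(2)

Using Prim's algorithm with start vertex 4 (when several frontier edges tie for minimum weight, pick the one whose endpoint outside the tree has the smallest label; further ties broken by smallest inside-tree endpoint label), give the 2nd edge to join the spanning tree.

Prim's algorithm from 4:
Step 1: cheapest edge leaving the tree is 4 7 (20); add 7.
Step 2: cheapest edge leaving the tree is 5 7 (2); add 5.
Step 3: cheapest edge leaving the tree is 1 7 (8); add 1.
Step 4: cheapest edge leaving the tree is 1 3 (4); add 3.
Step 5: cheapest edge leaving the tree is 0 7 (11); add 0.
Step 6: cheapest edge leaving the tree is 5 6 (11); add 6.
Step 7: cheapest edge leaving the tree is 2 7 (12); add 2.
The 2nd edge added is 5 7.

5-7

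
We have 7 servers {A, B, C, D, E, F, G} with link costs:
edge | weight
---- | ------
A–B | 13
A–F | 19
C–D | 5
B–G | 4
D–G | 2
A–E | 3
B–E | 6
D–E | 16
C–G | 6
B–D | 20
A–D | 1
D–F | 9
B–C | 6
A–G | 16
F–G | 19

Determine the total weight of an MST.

Prim, starting at B.
Step 1: cheapest edge leaving the tree is B–G (4); add G.
Step 2: cheapest edge leaving the tree is D–G (2); add D.
Step 3: cheapest edge leaving the tree is A–D (1); add A.
Step 4: cheapest edge leaving the tree is A–E (3); add E.
Step 5: cheapest edge leaving the tree is C–D (5); add C.
Step 6: cheapest edge leaving the tree is D–F (9); add F.
MST edges: B–G, D–G, A–D, A–E, C–D, D–F; total weight 4+2+1+3+5+9 = 24.

24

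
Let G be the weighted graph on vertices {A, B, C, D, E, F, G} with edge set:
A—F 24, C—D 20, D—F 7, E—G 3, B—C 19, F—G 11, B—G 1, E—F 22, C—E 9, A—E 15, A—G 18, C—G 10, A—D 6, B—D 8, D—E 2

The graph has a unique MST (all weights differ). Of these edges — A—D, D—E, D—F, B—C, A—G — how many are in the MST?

3

Sort edges by weight, then run Kruskal:
B—G (1): add. Components now {A} {B,G} {C} {D} {E} {F}
D—E (2): add. Components now {A} {B,G} {C} {D,E} {F}
E—G (3): add. Components now {A} {B,D,E,G} {C} {F}
A—D (6): add. Components now {A,B,D,E,G} {C} {F}
D—F (7): add. Components now {A,B,D,E,F,G} {C}
B—D (8): skip — B and D already connected.
C—E (9): add. Components now {A,B,C,D,E,F,G}
MST edge set: {B—G, D—E, E—G, A—D, D—F, C—E}.
Of the listed edges, {A—D, D—E, D—F} are in the MST → 3.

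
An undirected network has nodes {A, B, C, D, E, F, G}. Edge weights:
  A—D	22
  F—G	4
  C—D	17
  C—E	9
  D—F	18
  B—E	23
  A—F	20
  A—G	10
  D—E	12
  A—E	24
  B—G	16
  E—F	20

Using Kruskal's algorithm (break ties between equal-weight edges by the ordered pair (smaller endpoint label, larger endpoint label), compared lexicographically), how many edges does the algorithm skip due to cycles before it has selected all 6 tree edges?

Sort edges by weight, then run Kruskal:
F—G (4): add. Components now {A} {B} {C} {D} {E} {F,G}
C—E (9): add. Components now {A} {B} {C,E} {D} {F,G}
A—G (10): add. Components now {A,F,G} {B} {C,E} {D}
D—E (12): add. Components now {A,F,G} {B} {C,D,E}
B—G (16): add. Components now {A,B,F,G} {C,D,E}
C—D (17): skip — C and D already connected.
D—F (18): add. Components now {A,B,C,D,E,F,G}
Edges rejected before the tree was complete: 1.

1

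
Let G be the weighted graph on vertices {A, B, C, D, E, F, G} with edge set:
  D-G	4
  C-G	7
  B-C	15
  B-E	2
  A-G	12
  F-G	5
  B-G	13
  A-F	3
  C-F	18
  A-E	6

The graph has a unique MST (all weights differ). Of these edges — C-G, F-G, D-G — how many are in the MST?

3

Sort edges by weight, then run Kruskal:
B-E (2): add. Components now {A} {B,E} {C} {D} {F} {G}
A-F (3): add. Components now {A,F} {B,E} {C} {D} {G}
D-G (4): add. Components now {A,F} {B,E} {C} {D,G}
F-G (5): add. Components now {A,D,F,G} {B,E} {C}
A-E (6): add. Components now {A,B,D,E,F,G} {C}
C-G (7): add. Components now {A,B,C,D,E,F,G}
MST edge set: {B-E, A-F, D-G, F-G, A-E, C-G}.
Of the listed edges, {C-G, F-G, D-G} are in the MST → 3.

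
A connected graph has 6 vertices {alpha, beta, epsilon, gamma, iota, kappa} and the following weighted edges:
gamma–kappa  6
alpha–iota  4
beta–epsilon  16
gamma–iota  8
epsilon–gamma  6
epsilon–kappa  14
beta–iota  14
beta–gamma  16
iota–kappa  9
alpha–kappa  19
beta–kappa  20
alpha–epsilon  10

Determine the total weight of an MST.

Sort edges by weight, then run Kruskal:
alpha–iota (4): add. Components now {kappa} {epsilon} {alpha,iota} {gamma} {beta}
epsilon–gamma (6): add. Components now {kappa} {epsilon,gamma} {alpha,iota} {beta}
gamma–kappa (6): add. Components now {epsilon,gamma,kappa} {alpha,iota} {beta}
gamma–iota (8): add. Components now {alpha,epsilon,gamma,iota,kappa} {beta}
iota–kappa (9): skip — kappa and iota already connected.
alpha–epsilon (10): skip — epsilon and alpha already connected.
beta–iota (14): add. Components now {alpha,beta,epsilon,gamma,iota,kappa}
MST edges: alpha–iota, epsilon–gamma, gamma–kappa, gamma–iota, beta–iota; total weight 4+6+6+8+14 = 38.

38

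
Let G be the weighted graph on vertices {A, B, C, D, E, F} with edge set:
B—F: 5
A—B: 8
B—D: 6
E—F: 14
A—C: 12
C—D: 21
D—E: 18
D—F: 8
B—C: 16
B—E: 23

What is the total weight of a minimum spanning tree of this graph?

45

Kruskal: consider edges lightest-first.
B—F (5): add. Components now {A} {B,F} {C} {D} {E}
B—D (6): add. Components now {A} {B,D,F} {C} {E}
A—B (8): add. Components now {A,B,D,F} {C} {E}
D—F (8): skip — D and F already connected.
A—C (12): add. Components now {A,B,C,D,F} {E}
E—F (14): add. Components now {A,B,C,D,E,F}
MST edges: B—F, B—D, A—B, A—C, E—F; total weight 5+6+8+12+14 = 45.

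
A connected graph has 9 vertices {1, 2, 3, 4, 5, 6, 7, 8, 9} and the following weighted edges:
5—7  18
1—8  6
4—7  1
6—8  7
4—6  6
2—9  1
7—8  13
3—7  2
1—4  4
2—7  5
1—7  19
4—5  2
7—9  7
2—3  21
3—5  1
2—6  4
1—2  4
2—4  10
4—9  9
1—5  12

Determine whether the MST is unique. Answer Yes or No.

Sort edges by weight, then run Kruskal:
2—9 (1): add — endpoints in different components.
3—5 (1): add — endpoints in different components.
4—7 (1): add — endpoints in different components.
3—7 (2): add — endpoints in different components.
4—5 (2): skip — 4 and 5 already connected.
1—2 (4): add — endpoints in different components.
1—4 (4): add — endpoints in different components.
2—6 (4): add — endpoints in different components.
2—7 (5): skip — 2 and 7 already connected.
1—8 (6): add — endpoints in different components.
Non-tree edge 4—5 has weight 2, equal to the heaviest edge on its tree cycle — swapping gives another MST of the same weight. Not unique.

No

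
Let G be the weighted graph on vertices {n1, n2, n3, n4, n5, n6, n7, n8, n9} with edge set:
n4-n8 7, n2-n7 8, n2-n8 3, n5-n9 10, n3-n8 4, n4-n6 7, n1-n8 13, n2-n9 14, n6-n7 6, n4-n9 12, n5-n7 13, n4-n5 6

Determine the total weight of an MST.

Prim, starting at n6.
Step 1: frontier [n6-n7 6, n4-n6 7] → take n6-n7 (6); add n7.
Step 2: frontier [n4-n6 7, n2-n7 8, n5-n7 13] → take n4-n6 (7); add n4.
Step 3: frontier [n4-n5 6, n4-n8 7, n4-n9 12, n2-n7 8, n5-n7 13] → take n4-n5 (6); add n5.
Step 4: frontier [n4-n8 7, n4-n9 12, n5-n9 10, n2-n7 8] → take n4-n8 (7); add n8.
Step 5: frontier [n4-n9 12, n5-n9 10, n2-n7 8, n2-n8 3, n3-n8 4, n1-n8 13] → take n2-n8 (3); add n2.
Step 6: frontier [n2-n9 14, n4-n9 12, n5-n9 10, n3-n8 4, n1-n8 13] → take n3-n8 (4); add n3.
Step 7: frontier [n2-n9 14, n4-n9 12, n5-n9 10, n1-n8 13] → take n5-n9 (10); add n9.
Step 8: frontier [n1-n8 13] → take n1-n8 (13); add n1.
MST edges: n6-n7, n4-n6, n4-n5, n4-n8, n2-n8, n3-n8, n5-n9, n1-n8; total weight 6+7+6+7+3+4+10+13 = 56.

56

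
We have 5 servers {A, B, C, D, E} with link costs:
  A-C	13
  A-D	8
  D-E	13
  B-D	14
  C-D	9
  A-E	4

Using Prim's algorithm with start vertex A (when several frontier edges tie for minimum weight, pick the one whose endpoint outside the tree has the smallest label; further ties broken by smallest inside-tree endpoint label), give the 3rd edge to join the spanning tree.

C-D

Grow the tree from A using Prim:
Step 1: cheapest edge leaving the tree is A-E (4); add E.
Step 2: cheapest edge leaving the tree is A-D (8); add D.
Step 3: cheapest edge leaving the tree is C-D (9); add C.
Step 4: cheapest edge leaving the tree is B-D (14); add B.
The 3rd edge added is C-D.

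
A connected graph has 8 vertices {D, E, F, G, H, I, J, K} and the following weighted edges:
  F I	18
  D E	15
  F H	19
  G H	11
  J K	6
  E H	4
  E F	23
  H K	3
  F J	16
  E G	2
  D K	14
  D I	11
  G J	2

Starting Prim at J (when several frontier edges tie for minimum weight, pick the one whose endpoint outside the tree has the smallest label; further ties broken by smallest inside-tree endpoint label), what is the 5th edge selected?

D-K

Grow the tree from J using Prim:
Step 1: cheapest edge leaving the tree is G J (2); add G.
Step 2: cheapest edge leaving the tree is E G (2); add E.
Step 3: cheapest edge leaving the tree is E H (4); add H.
Step 4: cheapest edge leaving the tree is H K (3); add K.
Step 5: cheapest edge leaving the tree is D K (14); add D.
Step 6: cheapest edge leaving the tree is D I (11); add I.
Step 7: cheapest edge leaving the tree is F J (16); add F.
The 5th edge added is D K.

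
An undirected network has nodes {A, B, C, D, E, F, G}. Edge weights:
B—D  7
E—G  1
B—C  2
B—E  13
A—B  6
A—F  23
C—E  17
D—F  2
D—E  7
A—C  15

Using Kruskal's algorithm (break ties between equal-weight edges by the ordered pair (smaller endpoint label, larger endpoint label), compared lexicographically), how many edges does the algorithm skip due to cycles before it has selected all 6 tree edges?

Sort edges by weight, then run Kruskal:
E—G (1): add — endpoints in different components.
B—C (2): add — endpoints in different components.
D—F (2): add — endpoints in different components.
A—B (6): add — endpoints in different components.
B—D (7): add — endpoints in different components.
D—E (7): add — endpoints in different components.
Edges rejected before the tree was complete: 0.

0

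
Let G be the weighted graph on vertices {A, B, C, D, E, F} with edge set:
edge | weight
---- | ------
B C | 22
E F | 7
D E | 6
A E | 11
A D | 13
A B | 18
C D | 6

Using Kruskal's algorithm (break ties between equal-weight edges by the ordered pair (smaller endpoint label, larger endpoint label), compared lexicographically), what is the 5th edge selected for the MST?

Kruskal: consider edges lightest-first.
C D (6): add. Components now {A} {B} {C,D} {E} {F}
D E (6): add. Components now {A} {B} {C,D,E} {F}
E F (7): add. Components now {A} {B} {C,D,E,F}
A E (11): add. Components now {A,C,D,E,F} {B}
A D (13): skip — A and D already connected.
A B (18): add. Components now {A,B,C,D,E,F}
The 5th edge added is A B.

A-B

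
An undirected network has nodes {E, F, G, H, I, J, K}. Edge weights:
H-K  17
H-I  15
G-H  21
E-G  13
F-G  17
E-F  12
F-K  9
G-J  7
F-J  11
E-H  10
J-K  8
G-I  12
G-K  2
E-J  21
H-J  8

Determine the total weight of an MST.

48

Kruskal: consider edges lightest-first.
G-K (2): add. Components now {E} {F} {G,K} {H} {I} {J}
G-J (7): add. Components now {E} {F} {G,J,K} {H} {I}
H-J (8): add. Components now {E} {F} {G,H,J,K} {I}
J-K (8): skip — J and K already connected.
F-K (9): add. Components now {E} {F,G,H,J,K} {I}
E-H (10): add. Components now {E,F,G,H,J,K} {I}
F-J (11): skip — F and J already connected.
E-F (12): skip — E and F already connected.
G-I (12): add. Components now {E,F,G,H,I,J,K}
MST edges: G-K, G-J, H-J, F-K, E-H, G-I; total weight 2+7+8+9+10+12 = 48.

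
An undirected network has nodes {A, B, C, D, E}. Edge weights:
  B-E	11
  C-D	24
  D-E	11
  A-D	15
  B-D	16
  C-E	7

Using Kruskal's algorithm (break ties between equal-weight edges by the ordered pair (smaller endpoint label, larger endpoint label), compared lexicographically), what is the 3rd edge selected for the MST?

Kruskal: consider edges lightest-first.
C-E (7): add — endpoints in different components.
B-E (11): add — endpoints in different components.
D-E (11): add — endpoints in different components.
A-D (15): add — endpoints in different components.
The 3rd edge added is D-E.

D-E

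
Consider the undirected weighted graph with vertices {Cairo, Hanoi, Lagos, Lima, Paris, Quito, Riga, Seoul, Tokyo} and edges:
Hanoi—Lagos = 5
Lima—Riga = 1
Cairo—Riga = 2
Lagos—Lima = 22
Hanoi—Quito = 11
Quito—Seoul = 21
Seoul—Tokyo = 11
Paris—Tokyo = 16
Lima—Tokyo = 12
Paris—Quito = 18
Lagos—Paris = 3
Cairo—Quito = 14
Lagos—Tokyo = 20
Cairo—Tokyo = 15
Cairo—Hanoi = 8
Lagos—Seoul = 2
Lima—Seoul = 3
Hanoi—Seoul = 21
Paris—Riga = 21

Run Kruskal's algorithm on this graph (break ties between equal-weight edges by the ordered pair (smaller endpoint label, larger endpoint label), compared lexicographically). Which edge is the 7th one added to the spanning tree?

Hanoi-Quito

Kruskal: consider edges lightest-first.
Lima—Riga (1): add — endpoints in different components.
Cairo—Riga (2): add — endpoints in different components.
Lagos—Seoul (2): add — endpoints in different components.
Lagos—Paris (3): add — endpoints in different components.
Lima—Seoul (3): add — endpoints in different components.
Hanoi—Lagos (5): add — endpoints in different components.
Cairo—Hanoi (8): skip — Cairo and Hanoi already connected.
Hanoi—Quito (11): add — endpoints in different components.
Seoul—Tokyo (11): add — endpoints in different components.
The 7th edge added is Hanoi—Quito.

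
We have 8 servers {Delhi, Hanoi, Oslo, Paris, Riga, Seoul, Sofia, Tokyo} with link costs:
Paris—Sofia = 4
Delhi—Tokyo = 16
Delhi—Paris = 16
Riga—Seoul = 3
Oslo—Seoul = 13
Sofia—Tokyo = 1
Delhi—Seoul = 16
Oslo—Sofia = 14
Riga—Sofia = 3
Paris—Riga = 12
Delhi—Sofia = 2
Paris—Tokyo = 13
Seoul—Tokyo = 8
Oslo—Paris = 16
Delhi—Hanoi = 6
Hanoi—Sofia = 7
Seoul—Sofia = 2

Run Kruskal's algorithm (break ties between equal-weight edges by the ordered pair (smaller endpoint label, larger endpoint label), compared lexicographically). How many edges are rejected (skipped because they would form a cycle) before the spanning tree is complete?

4

Sort edges by weight, then run Kruskal:
Sofia—Tokyo (1): add — endpoints in different components.
Delhi—Sofia (2): add — endpoints in different components.
Seoul—Sofia (2): add — endpoints in different components.
Riga—Seoul (3): add — endpoints in different components.
Riga—Sofia (3): skip — Riga and Sofia already connected.
Paris—Sofia (4): add — endpoints in different components.
Delhi—Hanoi (6): add — endpoints in different components.
Hanoi—Sofia (7): skip — Hanoi and Sofia already connected.
Seoul—Tokyo (8): skip — Tokyo and Seoul already connected.
Paris—Riga (12): skip — Paris and Riga already connected.
Oslo—Seoul (13): add — endpoints in different components.
Edges rejected before the tree was complete: 4.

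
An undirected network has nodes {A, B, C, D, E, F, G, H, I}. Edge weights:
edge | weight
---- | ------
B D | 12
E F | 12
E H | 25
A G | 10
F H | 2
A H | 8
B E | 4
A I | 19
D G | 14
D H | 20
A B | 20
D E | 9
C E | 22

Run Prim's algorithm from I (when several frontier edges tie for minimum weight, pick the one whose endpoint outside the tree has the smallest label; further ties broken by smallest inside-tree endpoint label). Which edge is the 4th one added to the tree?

Prim, starting at I.
Step 1: cheapest edge leaving the tree is A I (19); add A.
Step 2: cheapest edge leaving the tree is A H (8); add H.
Step 3: cheapest edge leaving the tree is F H (2); add F.
Step 4: cheapest edge leaving the tree is A G (10); add G.
Step 5: cheapest edge leaving the tree is E F (12); add E.
Step 6: cheapest edge leaving the tree is B E (4); add B.
Step 7: cheapest edge leaving the tree is D E (9); add D.
Step 8: cheapest edge leaving the tree is C E (22); add C.
The 4th edge added is A G.

A-G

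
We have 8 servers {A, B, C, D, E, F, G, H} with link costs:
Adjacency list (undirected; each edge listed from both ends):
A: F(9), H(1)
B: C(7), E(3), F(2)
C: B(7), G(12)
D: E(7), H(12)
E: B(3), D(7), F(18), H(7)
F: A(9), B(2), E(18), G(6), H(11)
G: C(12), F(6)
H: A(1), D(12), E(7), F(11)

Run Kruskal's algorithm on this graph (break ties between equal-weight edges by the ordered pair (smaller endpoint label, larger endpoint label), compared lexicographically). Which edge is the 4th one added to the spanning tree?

F-G

Kruskal: consider edges lightest-first.
A–H (1): add — endpoints in different components.
B–F (2): add — endpoints in different components.
B–E (3): add — endpoints in different components.
F–G (6): add — endpoints in different components.
B–C (7): add — endpoints in different components.
D–E (7): add — endpoints in different components.
E–H (7): add — endpoints in different components.
The 4th edge added is F–G.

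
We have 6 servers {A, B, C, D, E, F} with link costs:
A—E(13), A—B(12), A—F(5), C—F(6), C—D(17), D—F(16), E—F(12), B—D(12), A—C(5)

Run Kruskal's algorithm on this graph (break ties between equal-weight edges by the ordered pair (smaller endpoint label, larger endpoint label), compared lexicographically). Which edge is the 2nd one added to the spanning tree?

Kruskal's algorithm — process edges by increasing weight (ties by edge label):
A—C (5): add — endpoints in different components.
A—F (5): add — endpoints in different components.
C—F (6): skip — C and F already connected.
A—B (12): add — endpoints in different components.
B—D (12): add — endpoints in different components.
E—F (12): add — endpoints in different components.
The 2nd edge added is A—F.

A-F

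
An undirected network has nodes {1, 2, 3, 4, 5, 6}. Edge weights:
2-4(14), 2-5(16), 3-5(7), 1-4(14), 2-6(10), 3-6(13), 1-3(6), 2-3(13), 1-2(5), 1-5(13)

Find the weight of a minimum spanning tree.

Kruskal's algorithm — process edges by increasing weight (ties by edge label):
1-2 (5): add — endpoints in different components.
1-3 (6): add — endpoints in different components.
3-5 (7): add — endpoints in different components.
2-6 (10): add — endpoints in different components.
1-5 (13): skip — 1 and 5 already connected.
2-3 (13): skip — 2 and 3 already connected.
3-6 (13): skip — 3 and 6 already connected.
1-4 (14): add — endpoints in different components.
MST edges: 1-2, 1-3, 3-5, 2-6, 1-4; total weight 5+6+7+10+14 = 42.

42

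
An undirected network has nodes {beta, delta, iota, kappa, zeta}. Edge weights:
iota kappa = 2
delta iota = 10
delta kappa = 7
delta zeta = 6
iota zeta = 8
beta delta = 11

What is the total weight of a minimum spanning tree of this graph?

26

Prim, starting at kappa.
Step 1: frontier [iota kappa 2, delta kappa 7] → take iota kappa (2); add iota.
Step 2: frontier [iota zeta 8, delta iota 10, delta kappa 7] → take delta kappa (7); add delta.
Step 3: frontier [delta zeta 6, beta delta 11, iota zeta 8] → take delta zeta (6); add zeta.
Step 4: frontier [beta delta 11] → take beta delta (11); add beta.
MST edges: iota kappa, delta kappa, delta zeta, beta delta; total weight 2+7+6+11 = 26.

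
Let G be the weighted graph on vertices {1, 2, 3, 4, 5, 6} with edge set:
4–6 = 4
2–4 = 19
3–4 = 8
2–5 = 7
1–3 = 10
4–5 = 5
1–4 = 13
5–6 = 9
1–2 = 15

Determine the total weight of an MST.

Sort edges by weight, then run Kruskal:
4–6 (4): add — endpoints in different components.
4–5 (5): add — endpoints in different components.
2–5 (7): add — endpoints in different components.
3–4 (8): add — endpoints in different components.
5–6 (9): skip — 5 and 6 already connected.
1–3 (10): add — endpoints in different components.
MST edges: 4–6, 4–5, 2–5, 3–4, 1–3; total weight 4+5+7+8+10 = 34.

34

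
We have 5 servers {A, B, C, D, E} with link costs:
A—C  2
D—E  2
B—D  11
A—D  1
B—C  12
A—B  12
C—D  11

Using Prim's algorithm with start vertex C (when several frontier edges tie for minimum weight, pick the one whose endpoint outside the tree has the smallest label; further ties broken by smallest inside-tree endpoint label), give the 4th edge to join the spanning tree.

B-D

Grow the tree from C using Prim:
Step 1: cheapest edge leaving the tree is A—C (2); add A.
Step 2: cheapest edge leaving the tree is A—D (1); add D.
Step 3: cheapest edge leaving the tree is D—E (2); add E.
Step 4: cheapest edge leaving the tree is B—D (11); add B.
The 4th edge added is B—D.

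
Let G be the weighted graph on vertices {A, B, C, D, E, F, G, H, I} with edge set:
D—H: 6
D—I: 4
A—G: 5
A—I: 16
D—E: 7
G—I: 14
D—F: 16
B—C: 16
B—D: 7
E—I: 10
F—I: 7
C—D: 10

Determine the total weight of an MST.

60

Grow the tree from C using Prim:
Step 1: cheapest edge leaving the tree is C—D (10); add D.
Step 2: cheapest edge leaving the tree is D—I (4); add I.
Step 3: cheapest edge leaving the tree is D—H (6); add H.
Step 4: cheapest edge leaving the tree is B—D (7); add B.
Step 5: cheapest edge leaving the tree is D—E (7); add E.
Step 6: cheapest edge leaving the tree is F—I (7); add F.
Step 7: cheapest edge leaving the tree is G—I (14); add G.
Step 8: cheapest edge leaving the tree is A—G (5); add A.
MST edges: C—D, D—I, D—H, B—D, D—E, F—I, G—I, A—G; total weight 10+4+6+7+7+7+14+5 = 60.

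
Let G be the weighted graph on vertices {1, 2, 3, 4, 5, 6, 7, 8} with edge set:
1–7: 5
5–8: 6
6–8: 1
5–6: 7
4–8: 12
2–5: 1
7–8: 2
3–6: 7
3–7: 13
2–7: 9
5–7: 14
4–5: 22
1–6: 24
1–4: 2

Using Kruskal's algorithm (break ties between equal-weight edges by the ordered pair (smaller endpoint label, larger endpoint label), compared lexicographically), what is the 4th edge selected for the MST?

Sort edges by weight, then run Kruskal:
2–5 (1): add — endpoints in different components.
6–8 (1): add — endpoints in different components.
1–4 (2): add — endpoints in different components.
7–8 (2): add — endpoints in different components.
1–7 (5): add — endpoints in different components.
5–8 (6): add — endpoints in different components.
3–6 (7): add — endpoints in different components.
The 4th edge added is 7–8.

7-8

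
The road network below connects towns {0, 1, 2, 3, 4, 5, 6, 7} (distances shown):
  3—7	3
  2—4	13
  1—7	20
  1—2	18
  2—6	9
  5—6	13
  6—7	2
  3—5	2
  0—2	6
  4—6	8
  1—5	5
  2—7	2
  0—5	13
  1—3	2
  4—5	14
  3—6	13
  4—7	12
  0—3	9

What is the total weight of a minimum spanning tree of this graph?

25

Sort edges by weight, then run Kruskal:
1—3 (2): add — endpoints in different components.
2—7 (2): add — endpoints in different components.
3—5 (2): add — endpoints in different components.
6—7 (2): add — endpoints in different components.
3—7 (3): add — endpoints in different components.
1—5 (5): skip — 1 and 5 already connected.
0—2 (6): add — endpoints in different components.
4—6 (8): add — endpoints in different components.
MST edges: 1—3, 2—7, 3—5, 6—7, 3—7, 0—2, 4—6; total weight 2+2+2+2+3+6+8 = 25.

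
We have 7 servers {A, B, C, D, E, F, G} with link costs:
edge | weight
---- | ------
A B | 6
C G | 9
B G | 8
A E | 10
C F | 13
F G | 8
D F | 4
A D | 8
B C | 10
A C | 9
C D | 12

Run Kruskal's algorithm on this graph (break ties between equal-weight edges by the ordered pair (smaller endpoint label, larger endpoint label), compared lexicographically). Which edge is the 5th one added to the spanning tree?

A-C

Kruskal: consider edges lightest-first.
D F (4): add. Components now {A} {B} {C} {D,F} {E} {G}
A B (6): add. Components now {A,B} {C} {D,F} {E} {G}
A D (8): add. Components now {A,B,D,F} {C} {E} {G}
B G (8): add. Components now {A,B,D,F,G} {C} {E}
F G (8): skip — F and G already connected.
A C (9): add. Components now {A,B,C,D,F,G} {E}
C G (9): skip — C and G already connected.
A E (10): add. Components now {A,B,C,D,E,F,G}
The 5th edge added is A C.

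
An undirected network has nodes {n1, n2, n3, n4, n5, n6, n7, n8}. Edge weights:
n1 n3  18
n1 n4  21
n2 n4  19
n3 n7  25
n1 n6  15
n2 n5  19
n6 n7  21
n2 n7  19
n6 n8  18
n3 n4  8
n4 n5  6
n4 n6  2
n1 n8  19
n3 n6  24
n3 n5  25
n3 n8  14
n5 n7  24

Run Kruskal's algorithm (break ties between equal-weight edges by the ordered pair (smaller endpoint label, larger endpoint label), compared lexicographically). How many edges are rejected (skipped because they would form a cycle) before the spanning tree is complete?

Kruskal's algorithm — process edges by increasing weight (ties by edge label):
n4 n6 (2): add — endpoints in different components.
n4 n5 (6): add — endpoints in different components.
n3 n4 (8): add — endpoints in different components.
n3 n8 (14): add — endpoints in different components.
n1 n6 (15): add — endpoints in different components.
n1 n3 (18): skip — n1 and n3 already connected.
n6 n8 (18): skip — n6 and n8 already connected.
n1 n8 (19): skip — n1 and n8 already connected.
n2 n4 (19): add — endpoints in different components.
n2 n5 (19): skip — n2 and n5 already connected.
n2 n7 (19): add — endpoints in different components.
Edges rejected before the tree was complete: 4.

4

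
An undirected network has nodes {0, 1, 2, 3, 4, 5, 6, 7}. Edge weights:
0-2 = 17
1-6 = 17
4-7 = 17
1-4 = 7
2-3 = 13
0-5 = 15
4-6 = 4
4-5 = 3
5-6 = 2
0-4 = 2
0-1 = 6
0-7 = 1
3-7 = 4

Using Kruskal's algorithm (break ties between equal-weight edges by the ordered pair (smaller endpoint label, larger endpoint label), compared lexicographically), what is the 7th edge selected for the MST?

Kruskal: consider edges lightest-first.
0-7 (1): add — endpoints in different components.
0-4 (2): add — endpoints in different components.
5-6 (2): add — endpoints in different components.
4-5 (3): add — endpoints in different components.
3-7 (4): add — endpoints in different components.
4-6 (4): skip — 4 and 6 already connected.
0-1 (6): add — endpoints in different components.
1-4 (7): skip — 1 and 4 already connected.
2-3 (13): add — endpoints in different components.
The 7th edge added is 2-3.

2-3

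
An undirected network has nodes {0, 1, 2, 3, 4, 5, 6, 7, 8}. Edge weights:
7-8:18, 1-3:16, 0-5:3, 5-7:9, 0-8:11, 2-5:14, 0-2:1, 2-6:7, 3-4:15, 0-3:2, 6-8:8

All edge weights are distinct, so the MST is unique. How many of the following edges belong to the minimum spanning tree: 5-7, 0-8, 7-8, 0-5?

2

Kruskal: consider edges lightest-first.
0-2 (1): add — endpoints in different components.
0-3 (2): add — endpoints in different components.
0-5 (3): add — endpoints in different components.
2-6 (7): add — endpoints in different components.
6-8 (8): add — endpoints in different components.
5-7 (9): add — endpoints in different components.
0-8 (11): skip — 0 and 8 already connected.
2-5 (14): skip — 2 and 5 already connected.
3-4 (15): add — endpoints in different components.
1-3 (16): add — endpoints in different components.
MST edge set: {0-2, 0-3, 0-5, 2-6, 6-8, 5-7, 3-4, 1-3}.
Of the listed edges, {5-7, 0-5} are in the MST → 2.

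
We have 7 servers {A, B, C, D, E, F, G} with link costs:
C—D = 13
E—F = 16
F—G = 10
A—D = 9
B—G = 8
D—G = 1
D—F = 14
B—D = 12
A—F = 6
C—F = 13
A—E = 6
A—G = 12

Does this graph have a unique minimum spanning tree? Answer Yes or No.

No

Sort edges by weight, then run Kruskal:
D—G (1): add. Components now {A} {B} {C} {D,G} {E} {F}
A—E (6): add. Components now {A,E} {B} {C} {D,G} {F}
A—F (6): add. Components now {A,E,F} {B} {C} {D,G}
B—G (8): add. Components now {A,E,F} {B,D,G} {C}
A—D (9): add. Components now {A,B,D,E,F,G} {C}
F—G (10): skip — F and G already connected.
A—G (12): skip — A and G already connected.
B—D (12): skip — B and D already connected.
C—D (13): add. Components now {A,B,C,D,E,F,G}
Non-tree edge C—F has weight 13, equal to the heaviest edge on its tree cycle — swapping gives another MST of the same weight. Not unique.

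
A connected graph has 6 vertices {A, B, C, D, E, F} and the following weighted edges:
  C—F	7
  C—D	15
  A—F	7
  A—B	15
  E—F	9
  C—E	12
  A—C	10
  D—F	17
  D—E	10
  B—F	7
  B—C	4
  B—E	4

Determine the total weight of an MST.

Grow the tree from A using Prim:
Step 1: cheapest edge leaving the tree is A—F (7); add F.
Step 2: cheapest edge leaving the tree is B—F (7); add B.
Step 3: cheapest edge leaving the tree is B—C (4); add C.
Step 4: cheapest edge leaving the tree is B—E (4); add E.
Step 5: cheapest edge leaving the tree is D—E (10); add D.
MST edges: A—F, B—F, B—C, B—E, D—E; total weight 7+7+4+4+10 = 32.

32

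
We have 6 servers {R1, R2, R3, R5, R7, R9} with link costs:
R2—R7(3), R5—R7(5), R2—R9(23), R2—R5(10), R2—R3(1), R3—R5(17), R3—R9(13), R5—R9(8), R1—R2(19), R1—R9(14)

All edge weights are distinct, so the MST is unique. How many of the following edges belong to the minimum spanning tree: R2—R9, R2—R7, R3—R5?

Sort edges by weight, then run Kruskal:
R2—R3 (1): add. Components now {R7} {R1} {R2,R3} {R5} {R9}
R2—R7 (3): add. Components now {R2,R3,R7} {R1} {R5} {R9}
R5—R7 (5): add. Components now {R2,R3,R5,R7} {R1} {R9}
R5—R9 (8): add. Components now {R2,R3,R5,R7,R9} {R1}
R2—R5 (10): skip — R5 and R2 already connected.
R3—R9 (13): skip — R3 and R9 already connected.
R1—R9 (14): add. Components now {R1,R2,R3,R5,R7,R9}
MST edge set: {R2—R3, R2—R7, R5—R7, R5—R9, R1—R9}.
Of the listed edges, {R2—R7} are in the MST → 1.

1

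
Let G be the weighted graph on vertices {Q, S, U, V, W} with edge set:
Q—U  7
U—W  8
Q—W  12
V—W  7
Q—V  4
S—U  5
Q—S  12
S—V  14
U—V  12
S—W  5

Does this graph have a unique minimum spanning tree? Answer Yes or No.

Kruskal's algorithm — process edges by increasing weight (ties by edge label):
Q—V (4): add — endpoints in different components.
S—U (5): add — endpoints in different components.
S—W (5): add — endpoints in different components.
Q—U (7): add — endpoints in different components.
Non-tree edge V—W has weight 7, equal to the heaviest edge on its tree cycle — swapping gives another MST of the same weight. Not unique.

No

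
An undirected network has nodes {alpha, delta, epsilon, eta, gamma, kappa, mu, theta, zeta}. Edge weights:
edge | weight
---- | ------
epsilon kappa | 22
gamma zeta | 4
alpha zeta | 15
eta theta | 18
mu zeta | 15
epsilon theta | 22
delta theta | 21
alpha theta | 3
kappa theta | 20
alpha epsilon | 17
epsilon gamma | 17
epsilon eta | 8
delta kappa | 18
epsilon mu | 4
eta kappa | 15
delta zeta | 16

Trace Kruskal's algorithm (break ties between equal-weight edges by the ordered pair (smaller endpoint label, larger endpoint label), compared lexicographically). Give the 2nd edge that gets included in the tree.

epsilon-mu

Kruskal: consider edges lightest-first.
alpha theta (3): add — endpoints in different components.
epsilon mu (4): add — endpoints in different components.
gamma zeta (4): add — endpoints in different components.
epsilon eta (8): add — endpoints in different components.
alpha zeta (15): add — endpoints in different components.
eta kappa (15): add — endpoints in different components.
mu zeta (15): add — endpoints in different components.
delta zeta (16): add — endpoints in different components.
The 2nd edge added is epsilon mu.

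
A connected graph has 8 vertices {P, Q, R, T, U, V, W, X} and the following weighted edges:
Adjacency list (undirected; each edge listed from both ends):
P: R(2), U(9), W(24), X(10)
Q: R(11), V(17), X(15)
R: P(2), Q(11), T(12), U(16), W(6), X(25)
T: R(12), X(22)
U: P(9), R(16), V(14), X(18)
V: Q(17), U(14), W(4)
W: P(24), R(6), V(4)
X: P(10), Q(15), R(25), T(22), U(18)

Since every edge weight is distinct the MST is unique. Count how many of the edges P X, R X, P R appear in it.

Kruskal: consider edges lightest-first.
P R (2): add — endpoints in different components.
V W (4): add — endpoints in different components.
R W (6): add — endpoints in different components.
P U (9): add — endpoints in different components.
P X (10): add — endpoints in different components.
Q R (11): add — endpoints in different components.
R T (12): add — endpoints in different components.
MST edge set: {P R, V W, R W, P U, P X, Q R, R T}.
Of the listed edges, {P X, P R} are in the MST → 2.

2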